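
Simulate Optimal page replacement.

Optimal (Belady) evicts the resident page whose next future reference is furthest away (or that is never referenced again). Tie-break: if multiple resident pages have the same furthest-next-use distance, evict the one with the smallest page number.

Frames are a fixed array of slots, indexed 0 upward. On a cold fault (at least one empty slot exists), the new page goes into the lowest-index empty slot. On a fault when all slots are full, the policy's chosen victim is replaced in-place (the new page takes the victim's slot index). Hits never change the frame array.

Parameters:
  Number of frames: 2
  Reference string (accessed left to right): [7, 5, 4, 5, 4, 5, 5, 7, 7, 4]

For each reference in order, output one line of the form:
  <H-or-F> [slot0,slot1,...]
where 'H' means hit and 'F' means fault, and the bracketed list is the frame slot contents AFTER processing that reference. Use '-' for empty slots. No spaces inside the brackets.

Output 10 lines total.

F [7,-]
F [7,5]
F [4,5]
H [4,5]
H [4,5]
H [4,5]
H [4,5]
F [4,7]
H [4,7]
H [4,7]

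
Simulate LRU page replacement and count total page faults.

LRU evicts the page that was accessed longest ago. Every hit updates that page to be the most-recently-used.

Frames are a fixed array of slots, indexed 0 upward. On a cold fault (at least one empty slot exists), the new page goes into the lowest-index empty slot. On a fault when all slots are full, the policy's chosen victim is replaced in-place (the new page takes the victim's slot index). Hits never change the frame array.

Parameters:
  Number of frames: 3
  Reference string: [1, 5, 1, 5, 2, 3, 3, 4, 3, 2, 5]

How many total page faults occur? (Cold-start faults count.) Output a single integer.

Step 0: ref 1 → FAULT, frames=[1,-,-]
Step 1: ref 5 → FAULT, frames=[1,5,-]
Step 2: ref 1 → HIT, frames=[1,5,-]
Step 3: ref 5 → HIT, frames=[1,5,-]
Step 4: ref 2 → FAULT, frames=[1,5,2]
Step 5: ref 3 → FAULT (evict 1), frames=[3,5,2]
Step 6: ref 3 → HIT, frames=[3,5,2]
Step 7: ref 4 → FAULT (evict 5), frames=[3,4,2]
Step 8: ref 3 → HIT, frames=[3,4,2]
Step 9: ref 2 → HIT, frames=[3,4,2]
Step 10: ref 5 → FAULT (evict 4), frames=[3,5,2]
Total faults: 6

Answer: 6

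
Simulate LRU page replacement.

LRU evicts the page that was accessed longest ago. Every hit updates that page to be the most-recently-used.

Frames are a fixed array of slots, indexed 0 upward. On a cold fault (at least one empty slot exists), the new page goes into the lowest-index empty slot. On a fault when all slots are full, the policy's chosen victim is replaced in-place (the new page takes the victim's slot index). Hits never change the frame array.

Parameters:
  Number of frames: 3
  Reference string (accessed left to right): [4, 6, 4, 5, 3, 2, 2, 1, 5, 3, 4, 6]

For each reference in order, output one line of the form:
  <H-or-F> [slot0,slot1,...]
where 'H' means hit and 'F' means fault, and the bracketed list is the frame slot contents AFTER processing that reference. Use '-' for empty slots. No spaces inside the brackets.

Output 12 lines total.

F [4,-,-]
F [4,6,-]
H [4,6,-]
F [4,6,5]
F [4,3,5]
F [2,3,5]
H [2,3,5]
F [2,3,1]
F [2,5,1]
F [3,5,1]
F [3,5,4]
F [3,6,4]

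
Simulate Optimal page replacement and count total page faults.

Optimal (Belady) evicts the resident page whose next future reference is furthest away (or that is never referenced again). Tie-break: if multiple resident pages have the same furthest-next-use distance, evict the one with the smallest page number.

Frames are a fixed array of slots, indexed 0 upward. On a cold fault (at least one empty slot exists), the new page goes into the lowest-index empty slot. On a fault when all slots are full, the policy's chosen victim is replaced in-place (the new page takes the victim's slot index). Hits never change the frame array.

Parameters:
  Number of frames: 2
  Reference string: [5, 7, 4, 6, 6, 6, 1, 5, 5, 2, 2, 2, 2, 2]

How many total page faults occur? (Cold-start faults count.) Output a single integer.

Step 0: ref 5 → FAULT, frames=[5,-]
Step 1: ref 7 → FAULT, frames=[5,7]
Step 2: ref 4 → FAULT (evict 7), frames=[5,4]
Step 3: ref 6 → FAULT (evict 4), frames=[5,6]
Step 4: ref 6 → HIT, frames=[5,6]
Step 5: ref 6 → HIT, frames=[5,6]
Step 6: ref 1 → FAULT (evict 6), frames=[5,1]
Step 7: ref 5 → HIT, frames=[5,1]
Step 8: ref 5 → HIT, frames=[5,1]
Step 9: ref 2 → FAULT (evict 1), frames=[5,2]
Step 10: ref 2 → HIT, frames=[5,2]
Step 11: ref 2 → HIT, frames=[5,2]
Step 12: ref 2 → HIT, frames=[5,2]
Step 13: ref 2 → HIT, frames=[5,2]
Total faults: 6

Answer: 6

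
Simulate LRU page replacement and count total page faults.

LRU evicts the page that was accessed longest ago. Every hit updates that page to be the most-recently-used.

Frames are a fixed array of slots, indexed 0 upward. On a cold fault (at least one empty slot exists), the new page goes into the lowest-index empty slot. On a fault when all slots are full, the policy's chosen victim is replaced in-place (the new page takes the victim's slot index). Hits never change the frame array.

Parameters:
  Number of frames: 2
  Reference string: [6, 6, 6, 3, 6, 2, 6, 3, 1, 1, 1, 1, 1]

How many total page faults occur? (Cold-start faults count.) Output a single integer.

Answer: 5

Derivation:
Step 0: ref 6 → FAULT, frames=[6,-]
Step 1: ref 6 → HIT, frames=[6,-]
Step 2: ref 6 → HIT, frames=[6,-]
Step 3: ref 3 → FAULT, frames=[6,3]
Step 4: ref 6 → HIT, frames=[6,3]
Step 5: ref 2 → FAULT (evict 3), frames=[6,2]
Step 6: ref 6 → HIT, frames=[6,2]
Step 7: ref 3 → FAULT (evict 2), frames=[6,3]
Step 8: ref 1 → FAULT (evict 6), frames=[1,3]
Step 9: ref 1 → HIT, frames=[1,3]
Step 10: ref 1 → HIT, frames=[1,3]
Step 11: ref 1 → HIT, frames=[1,3]
Step 12: ref 1 → HIT, frames=[1,3]
Total faults: 5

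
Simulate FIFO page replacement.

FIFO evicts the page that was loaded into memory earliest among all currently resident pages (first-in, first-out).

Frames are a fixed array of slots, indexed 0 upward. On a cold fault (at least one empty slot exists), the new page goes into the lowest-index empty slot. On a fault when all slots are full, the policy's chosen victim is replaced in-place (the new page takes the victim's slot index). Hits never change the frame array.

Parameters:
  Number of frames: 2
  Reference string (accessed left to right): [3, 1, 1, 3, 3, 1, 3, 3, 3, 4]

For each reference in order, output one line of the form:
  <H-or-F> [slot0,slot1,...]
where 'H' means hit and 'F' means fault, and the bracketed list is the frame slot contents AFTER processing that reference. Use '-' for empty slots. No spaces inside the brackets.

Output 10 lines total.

F [3,-]
F [3,1]
H [3,1]
H [3,1]
H [3,1]
H [3,1]
H [3,1]
H [3,1]
H [3,1]
F [4,1]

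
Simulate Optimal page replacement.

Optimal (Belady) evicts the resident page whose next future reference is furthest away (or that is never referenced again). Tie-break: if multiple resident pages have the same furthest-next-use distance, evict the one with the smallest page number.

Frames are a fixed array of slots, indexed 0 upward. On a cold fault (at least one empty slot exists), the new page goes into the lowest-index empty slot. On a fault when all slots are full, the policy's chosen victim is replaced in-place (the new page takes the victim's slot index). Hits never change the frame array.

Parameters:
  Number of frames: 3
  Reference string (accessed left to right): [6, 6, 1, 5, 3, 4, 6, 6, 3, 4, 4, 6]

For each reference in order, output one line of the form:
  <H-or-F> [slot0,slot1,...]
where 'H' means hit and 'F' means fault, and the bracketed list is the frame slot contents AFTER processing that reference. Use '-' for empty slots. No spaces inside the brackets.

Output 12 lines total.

F [6,-,-]
H [6,-,-]
F [6,1,-]
F [6,1,5]
F [6,3,5]
F [6,3,4]
H [6,3,4]
H [6,3,4]
H [6,3,4]
H [6,3,4]
H [6,3,4]
H [6,3,4]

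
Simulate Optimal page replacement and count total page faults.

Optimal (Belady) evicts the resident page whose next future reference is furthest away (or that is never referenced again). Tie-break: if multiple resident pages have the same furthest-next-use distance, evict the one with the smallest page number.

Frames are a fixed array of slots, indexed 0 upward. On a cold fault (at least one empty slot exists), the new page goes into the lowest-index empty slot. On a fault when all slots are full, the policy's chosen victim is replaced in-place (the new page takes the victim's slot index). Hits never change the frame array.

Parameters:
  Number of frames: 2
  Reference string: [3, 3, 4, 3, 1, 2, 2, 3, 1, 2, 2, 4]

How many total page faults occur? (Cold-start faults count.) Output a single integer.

Answer: 6

Derivation:
Step 0: ref 3 → FAULT, frames=[3,-]
Step 1: ref 3 → HIT, frames=[3,-]
Step 2: ref 4 → FAULT, frames=[3,4]
Step 3: ref 3 → HIT, frames=[3,4]
Step 4: ref 1 → FAULT (evict 4), frames=[3,1]
Step 5: ref 2 → FAULT (evict 1), frames=[3,2]
Step 6: ref 2 → HIT, frames=[3,2]
Step 7: ref 3 → HIT, frames=[3,2]
Step 8: ref 1 → FAULT (evict 3), frames=[1,2]
Step 9: ref 2 → HIT, frames=[1,2]
Step 10: ref 2 → HIT, frames=[1,2]
Step 11: ref 4 → FAULT (evict 1), frames=[4,2]
Total faults: 6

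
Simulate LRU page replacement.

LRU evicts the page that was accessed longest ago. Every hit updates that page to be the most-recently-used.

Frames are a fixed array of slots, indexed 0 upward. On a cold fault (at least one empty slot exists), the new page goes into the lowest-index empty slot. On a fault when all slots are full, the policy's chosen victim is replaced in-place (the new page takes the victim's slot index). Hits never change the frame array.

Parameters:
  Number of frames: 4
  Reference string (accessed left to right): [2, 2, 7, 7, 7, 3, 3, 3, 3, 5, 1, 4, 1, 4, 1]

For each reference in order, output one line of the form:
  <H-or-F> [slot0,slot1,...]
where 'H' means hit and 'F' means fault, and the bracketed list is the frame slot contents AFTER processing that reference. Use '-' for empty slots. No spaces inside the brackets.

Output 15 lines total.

F [2,-,-,-]
H [2,-,-,-]
F [2,7,-,-]
H [2,7,-,-]
H [2,7,-,-]
F [2,7,3,-]
H [2,7,3,-]
H [2,7,3,-]
H [2,7,3,-]
F [2,7,3,5]
F [1,7,3,5]
F [1,4,3,5]
H [1,4,3,5]
H [1,4,3,5]
H [1,4,3,5]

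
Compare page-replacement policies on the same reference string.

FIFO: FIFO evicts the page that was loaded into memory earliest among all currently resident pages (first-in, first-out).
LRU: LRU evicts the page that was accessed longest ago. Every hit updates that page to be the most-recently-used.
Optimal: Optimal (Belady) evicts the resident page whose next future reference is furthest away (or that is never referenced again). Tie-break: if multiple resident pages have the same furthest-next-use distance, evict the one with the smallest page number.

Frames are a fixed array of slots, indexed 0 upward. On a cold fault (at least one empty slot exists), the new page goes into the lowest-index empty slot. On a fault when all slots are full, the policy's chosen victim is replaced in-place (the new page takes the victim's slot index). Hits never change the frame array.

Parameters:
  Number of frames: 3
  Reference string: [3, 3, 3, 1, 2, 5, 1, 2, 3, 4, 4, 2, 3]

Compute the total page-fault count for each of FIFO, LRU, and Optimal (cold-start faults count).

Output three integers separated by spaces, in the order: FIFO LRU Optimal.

Answer: 7 6 6

Derivation:
--- FIFO ---
  step 0: ref 3 -> FAULT, frames=[3,-,-] (faults so far: 1)
  step 1: ref 3 -> HIT, frames=[3,-,-] (faults so far: 1)
  step 2: ref 3 -> HIT, frames=[3,-,-] (faults so far: 1)
  step 3: ref 1 -> FAULT, frames=[3,1,-] (faults so far: 2)
  step 4: ref 2 -> FAULT, frames=[3,1,2] (faults so far: 3)
  step 5: ref 5 -> FAULT, evict 3, frames=[5,1,2] (faults so far: 4)
  step 6: ref 1 -> HIT, frames=[5,1,2] (faults so far: 4)
  step 7: ref 2 -> HIT, frames=[5,1,2] (faults so far: 4)
  step 8: ref 3 -> FAULT, evict 1, frames=[5,3,2] (faults so far: 5)
  step 9: ref 4 -> FAULT, evict 2, frames=[5,3,4] (faults so far: 6)
  step 10: ref 4 -> HIT, frames=[5,3,4] (faults so far: 6)
  step 11: ref 2 -> FAULT, evict 5, frames=[2,3,4] (faults so far: 7)
  step 12: ref 3 -> HIT, frames=[2,3,4] (faults so far: 7)
  FIFO total faults: 7
--- LRU ---
  step 0: ref 3 -> FAULT, frames=[3,-,-] (faults so far: 1)
  step 1: ref 3 -> HIT, frames=[3,-,-] (faults so far: 1)
  step 2: ref 3 -> HIT, frames=[3,-,-] (faults so far: 1)
  step 3: ref 1 -> FAULT, frames=[3,1,-] (faults so far: 2)
  step 4: ref 2 -> FAULT, frames=[3,1,2] (faults so far: 3)
  step 5: ref 5 -> FAULT, evict 3, frames=[5,1,2] (faults so far: 4)
  step 6: ref 1 -> HIT, frames=[5,1,2] (faults so far: 4)
  step 7: ref 2 -> HIT, frames=[5,1,2] (faults so far: 4)
  step 8: ref 3 -> FAULT, evict 5, frames=[3,1,2] (faults so far: 5)
  step 9: ref 4 -> FAULT, evict 1, frames=[3,4,2] (faults so far: 6)
  step 10: ref 4 -> HIT, frames=[3,4,2] (faults so far: 6)
  step 11: ref 2 -> HIT, frames=[3,4,2] (faults so far: 6)
  step 12: ref 3 -> HIT, frames=[3,4,2] (faults so far: 6)
  LRU total faults: 6
--- Optimal ---
  step 0: ref 3 -> FAULT, frames=[3,-,-] (faults so far: 1)
  step 1: ref 3 -> HIT, frames=[3,-,-] (faults so far: 1)
  step 2: ref 3 -> HIT, frames=[3,-,-] (faults so far: 1)
  step 3: ref 1 -> FAULT, frames=[3,1,-] (faults so far: 2)
  step 4: ref 2 -> FAULT, frames=[3,1,2] (faults so far: 3)
  step 5: ref 5 -> FAULT, evict 3, frames=[5,1,2] (faults so far: 4)
  step 6: ref 1 -> HIT, frames=[5,1,2] (faults so far: 4)
  step 7: ref 2 -> HIT, frames=[5,1,2] (faults so far: 4)
  step 8: ref 3 -> FAULT, evict 1, frames=[5,3,2] (faults so far: 5)
  step 9: ref 4 -> FAULT, evict 5, frames=[4,3,2] (faults so far: 6)
  step 10: ref 4 -> HIT, frames=[4,3,2] (faults so far: 6)
  step 11: ref 2 -> HIT, frames=[4,3,2] (faults so far: 6)
  step 12: ref 3 -> HIT, frames=[4,3,2] (faults so far: 6)
  Optimal total faults: 6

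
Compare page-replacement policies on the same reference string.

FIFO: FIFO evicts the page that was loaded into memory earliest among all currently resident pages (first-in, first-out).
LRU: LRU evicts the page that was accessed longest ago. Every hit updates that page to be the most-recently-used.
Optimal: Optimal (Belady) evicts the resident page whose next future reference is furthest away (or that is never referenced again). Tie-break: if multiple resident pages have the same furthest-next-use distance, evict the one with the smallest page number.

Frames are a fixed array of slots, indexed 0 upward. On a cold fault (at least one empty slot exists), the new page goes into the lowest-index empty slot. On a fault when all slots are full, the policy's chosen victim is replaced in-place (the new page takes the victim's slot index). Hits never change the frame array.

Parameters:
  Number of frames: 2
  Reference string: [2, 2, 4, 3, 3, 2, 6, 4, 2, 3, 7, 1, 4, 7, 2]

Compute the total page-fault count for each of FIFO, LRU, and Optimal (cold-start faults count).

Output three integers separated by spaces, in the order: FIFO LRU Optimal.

Answer: 13 13 10

Derivation:
--- FIFO ---
  step 0: ref 2 -> FAULT, frames=[2,-] (faults so far: 1)
  step 1: ref 2 -> HIT, frames=[2,-] (faults so far: 1)
  step 2: ref 4 -> FAULT, frames=[2,4] (faults so far: 2)
  step 3: ref 3 -> FAULT, evict 2, frames=[3,4] (faults so far: 3)
  step 4: ref 3 -> HIT, frames=[3,4] (faults so far: 3)
  step 5: ref 2 -> FAULT, evict 4, frames=[3,2] (faults so far: 4)
  step 6: ref 6 -> FAULT, evict 3, frames=[6,2] (faults so far: 5)
  step 7: ref 4 -> FAULT, evict 2, frames=[6,4] (faults so far: 6)
  step 8: ref 2 -> FAULT, evict 6, frames=[2,4] (faults so far: 7)
  step 9: ref 3 -> FAULT, evict 4, frames=[2,3] (faults so far: 8)
  step 10: ref 7 -> FAULT, evict 2, frames=[7,3] (faults so far: 9)
  step 11: ref 1 -> FAULT, evict 3, frames=[7,1] (faults so far: 10)
  step 12: ref 4 -> FAULT, evict 7, frames=[4,1] (faults so far: 11)
  step 13: ref 7 -> FAULT, evict 1, frames=[4,7] (faults so far: 12)
  step 14: ref 2 -> FAULT, evict 4, frames=[2,7] (faults so far: 13)
  FIFO total faults: 13
--- LRU ---
  step 0: ref 2 -> FAULT, frames=[2,-] (faults so far: 1)
  step 1: ref 2 -> HIT, frames=[2,-] (faults so far: 1)
  step 2: ref 4 -> FAULT, frames=[2,4] (faults so far: 2)
  step 3: ref 3 -> FAULT, evict 2, frames=[3,4] (faults so far: 3)
  step 4: ref 3 -> HIT, frames=[3,4] (faults so far: 3)
  step 5: ref 2 -> FAULT, evict 4, frames=[3,2] (faults so far: 4)
  step 6: ref 6 -> FAULT, evict 3, frames=[6,2] (faults so far: 5)
  step 7: ref 4 -> FAULT, evict 2, frames=[6,4] (faults so far: 6)
  step 8: ref 2 -> FAULT, evict 6, frames=[2,4] (faults so far: 7)
  step 9: ref 3 -> FAULT, evict 4, frames=[2,3] (faults so far: 8)
  step 10: ref 7 -> FAULT, evict 2, frames=[7,3] (faults so far: 9)
  step 11: ref 1 -> FAULT, evict 3, frames=[7,1] (faults so far: 10)
  step 12: ref 4 -> FAULT, evict 7, frames=[4,1] (faults so far: 11)
  step 13: ref 7 -> FAULT, evict 1, frames=[4,7] (faults so far: 12)
  step 14: ref 2 -> FAULT, evict 4, frames=[2,7] (faults so far: 13)
  LRU total faults: 13
--- Optimal ---
  step 0: ref 2 -> FAULT, frames=[2,-] (faults so far: 1)
  step 1: ref 2 -> HIT, frames=[2,-] (faults so far: 1)
  step 2: ref 4 -> FAULT, frames=[2,4] (faults so far: 2)
  step 3: ref 3 -> FAULT, evict 4, frames=[2,3] (faults so far: 3)
  step 4: ref 3 -> HIT, frames=[2,3] (faults so far: 3)
  step 5: ref 2 -> HIT, frames=[2,3] (faults so far: 3)
  step 6: ref 6 -> FAULT, evict 3, frames=[2,6] (faults so far: 4)
  step 7: ref 4 -> FAULT, evict 6, frames=[2,4] (faults so far: 5)
  step 8: ref 2 -> HIT, frames=[2,4] (faults so far: 5)
  step 9: ref 3 -> FAULT, evict 2, frames=[3,4] (faults so far: 6)
  step 10: ref 7 -> FAULT, evict 3, frames=[7,4] (faults so far: 7)
  step 11: ref 1 -> FAULT, evict 7, frames=[1,4] (faults so far: 8)
  step 12: ref 4 -> HIT, frames=[1,4] (faults so far: 8)
  step 13: ref 7 -> FAULT, evict 1, frames=[7,4] (faults so far: 9)
  step 14: ref 2 -> FAULT, evict 4, frames=[7,2] (faults so far: 10)
  Optimal total faults: 10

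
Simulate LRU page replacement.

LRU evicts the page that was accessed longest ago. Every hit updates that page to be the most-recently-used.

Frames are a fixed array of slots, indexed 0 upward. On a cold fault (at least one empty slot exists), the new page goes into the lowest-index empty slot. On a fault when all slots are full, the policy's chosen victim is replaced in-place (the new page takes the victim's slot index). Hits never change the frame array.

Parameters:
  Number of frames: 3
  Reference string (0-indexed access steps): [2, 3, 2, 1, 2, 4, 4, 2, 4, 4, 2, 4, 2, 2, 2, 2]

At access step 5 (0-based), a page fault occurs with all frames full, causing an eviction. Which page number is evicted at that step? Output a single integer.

Answer: 3

Derivation:
Step 0: ref 2 -> FAULT, frames=[2,-,-]
Step 1: ref 3 -> FAULT, frames=[2,3,-]
Step 2: ref 2 -> HIT, frames=[2,3,-]
Step 3: ref 1 -> FAULT, frames=[2,3,1]
Step 4: ref 2 -> HIT, frames=[2,3,1]
Step 5: ref 4 -> FAULT, evict 3, frames=[2,4,1]
At step 5: evicted page 3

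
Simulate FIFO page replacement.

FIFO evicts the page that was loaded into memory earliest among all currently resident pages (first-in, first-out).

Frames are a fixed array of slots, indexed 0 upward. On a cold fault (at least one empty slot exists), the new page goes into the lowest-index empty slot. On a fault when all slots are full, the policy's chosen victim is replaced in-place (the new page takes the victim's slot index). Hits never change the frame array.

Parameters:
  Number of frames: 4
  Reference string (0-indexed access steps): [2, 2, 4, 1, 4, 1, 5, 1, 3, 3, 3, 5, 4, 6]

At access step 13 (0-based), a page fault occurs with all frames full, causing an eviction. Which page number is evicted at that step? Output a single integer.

Step 0: ref 2 -> FAULT, frames=[2,-,-,-]
Step 1: ref 2 -> HIT, frames=[2,-,-,-]
Step 2: ref 4 -> FAULT, frames=[2,4,-,-]
Step 3: ref 1 -> FAULT, frames=[2,4,1,-]
Step 4: ref 4 -> HIT, frames=[2,4,1,-]
Step 5: ref 1 -> HIT, frames=[2,4,1,-]
Step 6: ref 5 -> FAULT, frames=[2,4,1,5]
Step 7: ref 1 -> HIT, frames=[2,4,1,5]
Step 8: ref 3 -> FAULT, evict 2, frames=[3,4,1,5]
Step 9: ref 3 -> HIT, frames=[3,4,1,5]
Step 10: ref 3 -> HIT, frames=[3,4,1,5]
Step 11: ref 5 -> HIT, frames=[3,4,1,5]
Step 12: ref 4 -> HIT, frames=[3,4,1,5]
Step 13: ref 6 -> FAULT, evict 4, frames=[3,6,1,5]
At step 13: evicted page 4

Answer: 4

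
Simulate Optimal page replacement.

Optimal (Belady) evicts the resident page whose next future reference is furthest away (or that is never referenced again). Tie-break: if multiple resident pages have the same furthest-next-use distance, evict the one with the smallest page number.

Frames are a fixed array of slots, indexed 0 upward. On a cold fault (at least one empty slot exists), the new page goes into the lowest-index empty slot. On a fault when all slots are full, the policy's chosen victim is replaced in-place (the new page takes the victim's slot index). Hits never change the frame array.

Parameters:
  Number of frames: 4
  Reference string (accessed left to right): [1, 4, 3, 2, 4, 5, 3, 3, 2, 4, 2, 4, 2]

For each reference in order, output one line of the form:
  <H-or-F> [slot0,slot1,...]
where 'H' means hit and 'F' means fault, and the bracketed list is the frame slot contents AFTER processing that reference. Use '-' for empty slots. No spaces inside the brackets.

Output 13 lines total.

F [1,-,-,-]
F [1,4,-,-]
F [1,4,3,-]
F [1,4,3,2]
H [1,4,3,2]
F [5,4,3,2]
H [5,4,3,2]
H [5,4,3,2]
H [5,4,3,2]
H [5,4,3,2]
H [5,4,3,2]
H [5,4,3,2]
H [5,4,3,2]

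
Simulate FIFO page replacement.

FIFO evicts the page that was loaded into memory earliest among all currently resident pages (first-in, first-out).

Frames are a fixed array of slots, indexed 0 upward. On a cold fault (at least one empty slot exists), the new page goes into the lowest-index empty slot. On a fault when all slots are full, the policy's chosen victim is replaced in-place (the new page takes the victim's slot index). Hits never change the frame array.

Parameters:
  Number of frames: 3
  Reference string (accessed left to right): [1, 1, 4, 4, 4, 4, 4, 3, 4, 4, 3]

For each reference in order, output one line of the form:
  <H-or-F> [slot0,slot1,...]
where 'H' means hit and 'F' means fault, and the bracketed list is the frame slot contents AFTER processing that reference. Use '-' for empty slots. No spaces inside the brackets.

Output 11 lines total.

F [1,-,-]
H [1,-,-]
F [1,4,-]
H [1,4,-]
H [1,4,-]
H [1,4,-]
H [1,4,-]
F [1,4,3]
H [1,4,3]
H [1,4,3]
H [1,4,3]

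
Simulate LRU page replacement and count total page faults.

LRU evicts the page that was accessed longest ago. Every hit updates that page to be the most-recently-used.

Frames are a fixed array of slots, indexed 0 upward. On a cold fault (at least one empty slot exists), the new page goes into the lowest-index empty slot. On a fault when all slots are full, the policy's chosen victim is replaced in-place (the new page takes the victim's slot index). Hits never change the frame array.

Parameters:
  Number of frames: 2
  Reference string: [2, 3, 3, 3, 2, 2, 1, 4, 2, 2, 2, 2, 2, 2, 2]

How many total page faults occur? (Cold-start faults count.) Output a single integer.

Step 0: ref 2 → FAULT, frames=[2,-]
Step 1: ref 3 → FAULT, frames=[2,3]
Step 2: ref 3 → HIT, frames=[2,3]
Step 3: ref 3 → HIT, frames=[2,3]
Step 4: ref 2 → HIT, frames=[2,3]
Step 5: ref 2 → HIT, frames=[2,3]
Step 6: ref 1 → FAULT (evict 3), frames=[2,1]
Step 7: ref 4 → FAULT (evict 2), frames=[4,1]
Step 8: ref 2 → FAULT (evict 1), frames=[4,2]
Step 9: ref 2 → HIT, frames=[4,2]
Step 10: ref 2 → HIT, frames=[4,2]
Step 11: ref 2 → HIT, frames=[4,2]
Step 12: ref 2 → HIT, frames=[4,2]
Step 13: ref 2 → HIT, frames=[4,2]
Step 14: ref 2 → HIT, frames=[4,2]
Total faults: 5

Answer: 5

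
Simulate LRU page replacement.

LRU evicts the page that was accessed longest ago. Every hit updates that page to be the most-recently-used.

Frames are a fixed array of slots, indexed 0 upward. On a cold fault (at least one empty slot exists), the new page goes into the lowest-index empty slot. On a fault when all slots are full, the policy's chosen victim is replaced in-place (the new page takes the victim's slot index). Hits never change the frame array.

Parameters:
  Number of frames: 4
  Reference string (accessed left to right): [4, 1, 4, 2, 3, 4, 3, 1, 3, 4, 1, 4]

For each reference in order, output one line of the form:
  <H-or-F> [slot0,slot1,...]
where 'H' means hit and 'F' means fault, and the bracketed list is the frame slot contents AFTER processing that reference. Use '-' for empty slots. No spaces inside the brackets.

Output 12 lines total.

F [4,-,-,-]
F [4,1,-,-]
H [4,1,-,-]
F [4,1,2,-]
F [4,1,2,3]
H [4,1,2,3]
H [4,1,2,3]
H [4,1,2,3]
H [4,1,2,3]
H [4,1,2,3]
H [4,1,2,3]
H [4,1,2,3]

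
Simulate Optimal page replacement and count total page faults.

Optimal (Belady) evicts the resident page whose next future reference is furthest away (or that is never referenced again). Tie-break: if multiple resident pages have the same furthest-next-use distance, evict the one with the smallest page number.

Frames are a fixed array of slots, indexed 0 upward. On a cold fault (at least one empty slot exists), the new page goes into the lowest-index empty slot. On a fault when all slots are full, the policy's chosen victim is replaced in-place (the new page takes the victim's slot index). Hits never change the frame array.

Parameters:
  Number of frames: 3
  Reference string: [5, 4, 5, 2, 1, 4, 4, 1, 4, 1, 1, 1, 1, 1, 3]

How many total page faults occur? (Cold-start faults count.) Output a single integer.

Step 0: ref 5 → FAULT, frames=[5,-,-]
Step 1: ref 4 → FAULT, frames=[5,4,-]
Step 2: ref 5 → HIT, frames=[5,4,-]
Step 3: ref 2 → FAULT, frames=[5,4,2]
Step 4: ref 1 → FAULT (evict 2), frames=[5,4,1]
Step 5: ref 4 → HIT, frames=[5,4,1]
Step 6: ref 4 → HIT, frames=[5,4,1]
Step 7: ref 1 → HIT, frames=[5,4,1]
Step 8: ref 4 → HIT, frames=[5,4,1]
Step 9: ref 1 → HIT, frames=[5,4,1]
Step 10: ref 1 → HIT, frames=[5,4,1]
Step 11: ref 1 → HIT, frames=[5,4,1]
Step 12: ref 1 → HIT, frames=[5,4,1]
Step 13: ref 1 → HIT, frames=[5,4,1]
Step 14: ref 3 → FAULT (evict 1), frames=[5,4,3]
Total faults: 5

Answer: 5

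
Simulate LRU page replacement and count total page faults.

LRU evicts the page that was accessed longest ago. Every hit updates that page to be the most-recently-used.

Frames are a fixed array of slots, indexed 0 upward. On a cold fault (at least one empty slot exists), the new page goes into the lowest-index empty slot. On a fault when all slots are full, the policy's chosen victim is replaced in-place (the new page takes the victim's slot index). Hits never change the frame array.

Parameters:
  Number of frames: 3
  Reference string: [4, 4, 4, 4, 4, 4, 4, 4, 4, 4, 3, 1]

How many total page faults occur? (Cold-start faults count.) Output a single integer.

Answer: 3

Derivation:
Step 0: ref 4 → FAULT, frames=[4,-,-]
Step 1: ref 4 → HIT, frames=[4,-,-]
Step 2: ref 4 → HIT, frames=[4,-,-]
Step 3: ref 4 → HIT, frames=[4,-,-]
Step 4: ref 4 → HIT, frames=[4,-,-]
Step 5: ref 4 → HIT, frames=[4,-,-]
Step 6: ref 4 → HIT, frames=[4,-,-]
Step 7: ref 4 → HIT, frames=[4,-,-]
Step 8: ref 4 → HIT, frames=[4,-,-]
Step 9: ref 4 → HIT, frames=[4,-,-]
Step 10: ref 3 → FAULT, frames=[4,3,-]
Step 11: ref 1 → FAULT, frames=[4,3,1]
Total faults: 3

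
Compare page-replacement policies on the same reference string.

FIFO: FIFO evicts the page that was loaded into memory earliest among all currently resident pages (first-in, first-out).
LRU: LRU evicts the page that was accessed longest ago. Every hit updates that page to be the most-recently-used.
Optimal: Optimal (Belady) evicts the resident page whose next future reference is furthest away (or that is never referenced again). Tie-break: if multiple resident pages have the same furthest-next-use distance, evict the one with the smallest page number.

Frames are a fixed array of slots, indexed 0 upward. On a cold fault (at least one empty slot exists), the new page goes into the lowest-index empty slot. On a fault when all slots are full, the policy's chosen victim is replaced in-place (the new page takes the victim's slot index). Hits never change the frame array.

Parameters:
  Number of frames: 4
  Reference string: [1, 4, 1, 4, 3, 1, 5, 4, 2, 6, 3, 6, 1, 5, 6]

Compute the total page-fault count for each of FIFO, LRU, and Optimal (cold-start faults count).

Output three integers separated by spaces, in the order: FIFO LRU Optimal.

--- FIFO ---
  step 0: ref 1 -> FAULT, frames=[1,-,-,-] (faults so far: 1)
  step 1: ref 4 -> FAULT, frames=[1,4,-,-] (faults so far: 2)
  step 2: ref 1 -> HIT, frames=[1,4,-,-] (faults so far: 2)
  step 3: ref 4 -> HIT, frames=[1,4,-,-] (faults so far: 2)
  step 4: ref 3 -> FAULT, frames=[1,4,3,-] (faults so far: 3)
  step 5: ref 1 -> HIT, frames=[1,4,3,-] (faults so far: 3)
  step 6: ref 5 -> FAULT, frames=[1,4,3,5] (faults so far: 4)
  step 7: ref 4 -> HIT, frames=[1,4,3,5] (faults so far: 4)
  step 8: ref 2 -> FAULT, evict 1, frames=[2,4,3,5] (faults so far: 5)
  step 9: ref 6 -> FAULT, evict 4, frames=[2,6,3,5] (faults so far: 6)
  step 10: ref 3 -> HIT, frames=[2,6,3,5] (faults so far: 6)
  step 11: ref 6 -> HIT, frames=[2,6,3,5] (faults so far: 6)
  step 12: ref 1 -> FAULT, evict 3, frames=[2,6,1,5] (faults so far: 7)
  step 13: ref 5 -> HIT, frames=[2,6,1,5] (faults so far: 7)
  step 14: ref 6 -> HIT, frames=[2,6,1,5] (faults so far: 7)
  FIFO total faults: 7
--- LRU ---
  step 0: ref 1 -> FAULT, frames=[1,-,-,-] (faults so far: 1)
  step 1: ref 4 -> FAULT, frames=[1,4,-,-] (faults so far: 2)
  step 2: ref 1 -> HIT, frames=[1,4,-,-] (faults so far: 2)
  step 3: ref 4 -> HIT, frames=[1,4,-,-] (faults so far: 2)
  step 4: ref 3 -> FAULT, frames=[1,4,3,-] (faults so far: 3)
  step 5: ref 1 -> HIT, frames=[1,4,3,-] (faults so far: 3)
  step 6: ref 5 -> FAULT, frames=[1,4,3,5] (faults so far: 4)
  step 7: ref 4 -> HIT, frames=[1,4,3,5] (faults so far: 4)
  step 8: ref 2 -> FAULT, evict 3, frames=[1,4,2,5] (faults so far: 5)
  step 9: ref 6 -> FAULT, evict 1, frames=[6,4,2,5] (faults so far: 6)
  step 10: ref 3 -> FAULT, evict 5, frames=[6,4,2,3] (faults so far: 7)
  step 11: ref 6 -> HIT, frames=[6,4,2,3] (faults so far: 7)
  step 12: ref 1 -> FAULT, evict 4, frames=[6,1,2,3] (faults so far: 8)
  step 13: ref 5 -> FAULT, evict 2, frames=[6,1,5,3] (faults so far: 9)
  step 14: ref 6 -> HIT, frames=[6,1,5,3] (faults so far: 9)
  LRU total faults: 9
--- Optimal ---
  step 0: ref 1 -> FAULT, frames=[1,-,-,-] (faults so far: 1)
  step 1: ref 4 -> FAULT, frames=[1,4,-,-] (faults so far: 2)
  step 2: ref 1 -> HIT, frames=[1,4,-,-] (faults so far: 2)
  step 3: ref 4 -> HIT, frames=[1,4,-,-] (faults so far: 2)
  step 4: ref 3 -> FAULT, frames=[1,4,3,-] (faults so far: 3)
  step 5: ref 1 -> HIT, frames=[1,4,3,-] (faults so far: 3)
  step 6: ref 5 -> FAULT, frames=[1,4,3,5] (faults so far: 4)
  step 7: ref 4 -> HIT, frames=[1,4,3,5] (faults so far: 4)
  step 8: ref 2 -> FAULT, evict 4, frames=[1,2,3,5] (faults so far: 5)
  step 9: ref 6 -> FAULT, evict 2, frames=[1,6,3,5] (faults so far: 6)
  step 10: ref 3 -> HIT, frames=[1,6,3,5] (faults so far: 6)
  step 11: ref 6 -> HIT, frames=[1,6,3,5] (faults so far: 6)
  step 12: ref 1 -> HIT, frames=[1,6,3,5] (faults so far: 6)
  step 13: ref 5 -> HIT, frames=[1,6,3,5] (faults so far: 6)
  step 14: ref 6 -> HIT, frames=[1,6,3,5] (faults so far: 6)
  Optimal total faults: 6

Answer: 7 9 6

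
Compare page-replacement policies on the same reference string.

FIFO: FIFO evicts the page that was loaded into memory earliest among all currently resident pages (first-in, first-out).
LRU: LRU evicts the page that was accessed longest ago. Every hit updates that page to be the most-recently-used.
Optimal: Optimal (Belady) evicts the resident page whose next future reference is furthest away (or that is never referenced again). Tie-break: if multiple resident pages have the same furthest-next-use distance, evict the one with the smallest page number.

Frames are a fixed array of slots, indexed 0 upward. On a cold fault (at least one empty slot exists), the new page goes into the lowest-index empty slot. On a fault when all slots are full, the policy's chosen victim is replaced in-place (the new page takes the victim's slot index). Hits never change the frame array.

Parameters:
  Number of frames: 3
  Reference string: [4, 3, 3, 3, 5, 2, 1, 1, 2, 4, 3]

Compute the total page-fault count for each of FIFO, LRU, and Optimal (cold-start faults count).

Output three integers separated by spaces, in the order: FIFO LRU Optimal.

--- FIFO ---
  step 0: ref 4 -> FAULT, frames=[4,-,-] (faults so far: 1)
  step 1: ref 3 -> FAULT, frames=[4,3,-] (faults so far: 2)
  step 2: ref 3 -> HIT, frames=[4,3,-] (faults so far: 2)
  step 3: ref 3 -> HIT, frames=[4,3,-] (faults so far: 2)
  step 4: ref 5 -> FAULT, frames=[4,3,5] (faults so far: 3)
  step 5: ref 2 -> FAULT, evict 4, frames=[2,3,5] (faults so far: 4)
  step 6: ref 1 -> FAULT, evict 3, frames=[2,1,5] (faults so far: 5)
  step 7: ref 1 -> HIT, frames=[2,1,5] (faults so far: 5)
  step 8: ref 2 -> HIT, frames=[2,1,5] (faults so far: 5)
  step 9: ref 4 -> FAULT, evict 5, frames=[2,1,4] (faults so far: 6)
  step 10: ref 3 -> FAULT, evict 2, frames=[3,1,4] (faults so far: 7)
  FIFO total faults: 7
--- LRU ---
  step 0: ref 4 -> FAULT, frames=[4,-,-] (faults so far: 1)
  step 1: ref 3 -> FAULT, frames=[4,3,-] (faults so far: 2)
  step 2: ref 3 -> HIT, frames=[4,3,-] (faults so far: 2)
  step 3: ref 3 -> HIT, frames=[4,3,-] (faults so far: 2)
  step 4: ref 5 -> FAULT, frames=[4,3,5] (faults so far: 3)
  step 5: ref 2 -> FAULT, evict 4, frames=[2,3,5] (faults so far: 4)
  step 6: ref 1 -> FAULT, evict 3, frames=[2,1,5] (faults so far: 5)
  step 7: ref 1 -> HIT, frames=[2,1,5] (faults so far: 5)
  step 8: ref 2 -> HIT, frames=[2,1,5] (faults so far: 5)
  step 9: ref 4 -> FAULT, evict 5, frames=[2,1,4] (faults so far: 6)
  step 10: ref 3 -> FAULT, evict 1, frames=[2,3,4] (faults so far: 7)
  LRU total faults: 7
--- Optimal ---
  step 0: ref 4 -> FAULT, frames=[4,-,-] (faults so far: 1)
  step 1: ref 3 -> FAULT, frames=[4,3,-] (faults so far: 2)
  step 2: ref 3 -> HIT, frames=[4,3,-] (faults so far: 2)
  step 3: ref 3 -> HIT, frames=[4,3,-] (faults so far: 2)
  step 4: ref 5 -> FAULT, frames=[4,3,5] (faults so far: 3)
  step 5: ref 2 -> FAULT, evict 5, frames=[4,3,2] (faults so far: 4)
  step 6: ref 1 -> FAULT, evict 3, frames=[4,1,2] (faults so far: 5)
  step 7: ref 1 -> HIT, frames=[4,1,2] (faults so far: 5)
  step 8: ref 2 -> HIT, frames=[4,1,2] (faults so far: 5)
  step 9: ref 4 -> HIT, frames=[4,1,2] (faults so far: 5)
  step 10: ref 3 -> FAULT, evict 1, frames=[4,3,2] (faults so far: 6)
  Optimal total faults: 6

Answer: 7 7 6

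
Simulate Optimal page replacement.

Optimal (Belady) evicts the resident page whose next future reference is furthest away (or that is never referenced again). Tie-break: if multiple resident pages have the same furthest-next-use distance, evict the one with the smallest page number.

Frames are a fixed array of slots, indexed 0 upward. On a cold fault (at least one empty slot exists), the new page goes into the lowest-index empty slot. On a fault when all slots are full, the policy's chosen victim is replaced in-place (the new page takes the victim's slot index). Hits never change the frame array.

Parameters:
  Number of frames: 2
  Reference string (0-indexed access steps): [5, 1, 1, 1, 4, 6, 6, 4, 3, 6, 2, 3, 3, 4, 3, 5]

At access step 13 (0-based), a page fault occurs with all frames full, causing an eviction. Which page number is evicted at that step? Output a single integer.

Answer: 2

Derivation:
Step 0: ref 5 -> FAULT, frames=[5,-]
Step 1: ref 1 -> FAULT, frames=[5,1]
Step 2: ref 1 -> HIT, frames=[5,1]
Step 3: ref 1 -> HIT, frames=[5,1]
Step 4: ref 4 -> FAULT, evict 1, frames=[5,4]
Step 5: ref 6 -> FAULT, evict 5, frames=[6,4]
Step 6: ref 6 -> HIT, frames=[6,4]
Step 7: ref 4 -> HIT, frames=[6,4]
Step 8: ref 3 -> FAULT, evict 4, frames=[6,3]
Step 9: ref 6 -> HIT, frames=[6,3]
Step 10: ref 2 -> FAULT, evict 6, frames=[2,3]
Step 11: ref 3 -> HIT, frames=[2,3]
Step 12: ref 3 -> HIT, frames=[2,3]
Step 13: ref 4 -> FAULT, evict 2, frames=[4,3]
At step 13: evicted page 2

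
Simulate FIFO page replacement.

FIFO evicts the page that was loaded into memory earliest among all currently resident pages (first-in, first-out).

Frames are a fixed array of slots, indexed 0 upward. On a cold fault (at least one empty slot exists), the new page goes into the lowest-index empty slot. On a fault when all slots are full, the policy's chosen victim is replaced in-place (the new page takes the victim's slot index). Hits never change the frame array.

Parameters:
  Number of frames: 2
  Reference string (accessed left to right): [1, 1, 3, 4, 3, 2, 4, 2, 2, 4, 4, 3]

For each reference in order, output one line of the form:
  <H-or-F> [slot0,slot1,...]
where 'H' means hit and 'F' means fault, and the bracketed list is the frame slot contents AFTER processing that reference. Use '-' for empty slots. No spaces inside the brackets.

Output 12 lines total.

F [1,-]
H [1,-]
F [1,3]
F [4,3]
H [4,3]
F [4,2]
H [4,2]
H [4,2]
H [4,2]
H [4,2]
H [4,2]
F [3,2]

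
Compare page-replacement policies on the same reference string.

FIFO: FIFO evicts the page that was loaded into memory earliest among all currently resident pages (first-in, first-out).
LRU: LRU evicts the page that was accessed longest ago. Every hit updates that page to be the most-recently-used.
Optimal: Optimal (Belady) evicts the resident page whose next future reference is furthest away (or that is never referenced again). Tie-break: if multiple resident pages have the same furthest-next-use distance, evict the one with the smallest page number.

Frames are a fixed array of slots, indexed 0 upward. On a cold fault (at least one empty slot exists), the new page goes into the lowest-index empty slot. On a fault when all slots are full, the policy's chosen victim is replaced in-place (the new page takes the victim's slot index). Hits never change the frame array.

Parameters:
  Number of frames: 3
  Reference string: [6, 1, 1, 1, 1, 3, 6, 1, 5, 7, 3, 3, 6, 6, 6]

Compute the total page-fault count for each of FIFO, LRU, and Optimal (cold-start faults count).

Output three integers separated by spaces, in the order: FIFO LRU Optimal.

--- FIFO ---
  step 0: ref 6 -> FAULT, frames=[6,-,-] (faults so far: 1)
  step 1: ref 1 -> FAULT, frames=[6,1,-] (faults so far: 2)
  step 2: ref 1 -> HIT, frames=[6,1,-] (faults so far: 2)
  step 3: ref 1 -> HIT, frames=[6,1,-] (faults so far: 2)
  step 4: ref 1 -> HIT, frames=[6,1,-] (faults so far: 2)
  step 5: ref 3 -> FAULT, frames=[6,1,3] (faults so far: 3)
  step 6: ref 6 -> HIT, frames=[6,1,3] (faults so far: 3)
  step 7: ref 1 -> HIT, frames=[6,1,3] (faults so far: 3)
  step 8: ref 5 -> FAULT, evict 6, frames=[5,1,3] (faults so far: 4)
  step 9: ref 7 -> FAULT, evict 1, frames=[5,7,3] (faults so far: 5)
  step 10: ref 3 -> HIT, frames=[5,7,3] (faults so far: 5)
  step 11: ref 3 -> HIT, frames=[5,7,3] (faults so far: 5)
  step 12: ref 6 -> FAULT, evict 3, frames=[5,7,6] (faults so far: 6)
  step 13: ref 6 -> HIT, frames=[5,7,6] (faults so far: 6)
  step 14: ref 6 -> HIT, frames=[5,7,6] (faults so far: 6)
  FIFO total faults: 6
--- LRU ---
  step 0: ref 6 -> FAULT, frames=[6,-,-] (faults so far: 1)
  step 1: ref 1 -> FAULT, frames=[6,1,-] (faults so far: 2)
  step 2: ref 1 -> HIT, frames=[6,1,-] (faults so far: 2)
  step 3: ref 1 -> HIT, frames=[6,1,-] (faults so far: 2)
  step 4: ref 1 -> HIT, frames=[6,1,-] (faults so far: 2)
  step 5: ref 3 -> FAULT, frames=[6,1,3] (faults so far: 3)
  step 6: ref 6 -> HIT, frames=[6,1,3] (faults so far: 3)
  step 7: ref 1 -> HIT, frames=[6,1,3] (faults so far: 3)
  step 8: ref 5 -> FAULT, evict 3, frames=[6,1,5] (faults so far: 4)
  step 9: ref 7 -> FAULT, evict 6, frames=[7,1,5] (faults so far: 5)
  step 10: ref 3 -> FAULT, evict 1, frames=[7,3,5] (faults so far: 6)
  step 11: ref 3 -> HIT, frames=[7,3,5] (faults so far: 6)
  step 12: ref 6 -> FAULT, evict 5, frames=[7,3,6] (faults so far: 7)
  step 13: ref 6 -> HIT, frames=[7,3,6] (faults so far: 7)
  step 14: ref 6 -> HIT, frames=[7,3,6] (faults so far: 7)
  LRU total faults: 7
--- Optimal ---
  step 0: ref 6 -> FAULT, frames=[6,-,-] (faults so far: 1)
  step 1: ref 1 -> FAULT, frames=[6,1,-] (faults so far: 2)
  step 2: ref 1 -> HIT, frames=[6,1,-] (faults so far: 2)
  step 3: ref 1 -> HIT, frames=[6,1,-] (faults so far: 2)
  step 4: ref 1 -> HIT, frames=[6,1,-] (faults so far: 2)
  step 5: ref 3 -> FAULT, frames=[6,1,3] (faults so far: 3)
  step 6: ref 6 -> HIT, frames=[6,1,3] (faults so far: 3)
  step 7: ref 1 -> HIT, frames=[6,1,3] (faults so far: 3)
  step 8: ref 5 -> FAULT, evict 1, frames=[6,5,3] (faults so far: 4)
  step 9: ref 7 -> FAULT, evict 5, frames=[6,7,3] (faults so far: 5)
  step 10: ref 3 -> HIT, frames=[6,7,3] (faults so far: 5)
  step 11: ref 3 -> HIT, frames=[6,7,3] (faults so far: 5)
  step 12: ref 6 -> HIT, frames=[6,7,3] (faults so far: 5)
  step 13: ref 6 -> HIT, frames=[6,7,3] (faults so far: 5)
  step 14: ref 6 -> HIT, frames=[6,7,3] (faults so far: 5)
  Optimal total faults: 5

Answer: 6 7 5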